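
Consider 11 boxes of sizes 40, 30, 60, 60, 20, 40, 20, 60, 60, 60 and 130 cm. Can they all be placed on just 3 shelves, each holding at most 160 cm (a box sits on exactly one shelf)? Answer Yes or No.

No

Total = 580 cm; ⌈580/160⌉ = 4.
At least 4 shelves are required, but only 3 are allowed.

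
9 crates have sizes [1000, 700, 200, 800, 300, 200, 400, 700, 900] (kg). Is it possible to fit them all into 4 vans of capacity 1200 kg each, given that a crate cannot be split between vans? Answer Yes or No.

Total = 5200 kg; ⌈5200/1200⌉ = 5.
At least 5 vans are required, but only 4 are allowed.

No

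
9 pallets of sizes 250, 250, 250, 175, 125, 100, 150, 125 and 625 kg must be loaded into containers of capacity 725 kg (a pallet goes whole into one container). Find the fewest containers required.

Total = 625 + 250 + 250 + 250 + 175 + 150 + 125 + 125 + 100 = 2050 kg.
Lower bound: ⌈2050/725⌉ = 3 containers.
A packing using 3 containers:
  container 1: 625 + 100 = 725
  container 2: 250 + 250 + 175 = 675
  container 3: 250 + 150 + 125 + 125 = 650
This matches the lower bound, so 3 is optimal.

3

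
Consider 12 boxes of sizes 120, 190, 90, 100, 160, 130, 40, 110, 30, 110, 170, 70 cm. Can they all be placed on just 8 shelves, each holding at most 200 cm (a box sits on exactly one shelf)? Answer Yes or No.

Yes

A valid assignment using 8 shelves:
  shelf 1: 190 = 190
  shelf 2: 170 + 30 = 200
  shelf 3: 160 + 40 = 200
  shelf 4: 130 + 70 = 200
  shelf 5: 120 = 120
  shelf 6: 110 + 90 = 200
  shelf 7: 110 = 110
  shelf 8: 100 = 100
Every load is within 200 cm, so 8 shelves suffice.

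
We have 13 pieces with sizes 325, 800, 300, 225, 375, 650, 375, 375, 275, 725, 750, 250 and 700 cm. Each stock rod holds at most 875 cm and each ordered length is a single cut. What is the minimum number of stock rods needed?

8

Total = 800 + 750 + 725 + 700 + 650 + 375 + 375 + 375 + 325 + 300 + 275 + 250 + 225 = 6125 cm.
Lower bound: ⌈6125/875⌉ = 7 stock rods.
A packing using 8 stock rods:
  stock rod 1: 800 = 800
  stock rod 2: 750 = 750
  stock rod 3: 725 = 725
  stock rod 4: 700 = 700
  stock rod 5: 650 + 225 = 875
  stock rod 6: 375 + 375 = 750
  stock rod 7: 375 + 325 = 700
  stock rod 8: 300 + 275 + 250 = 825
No arrangement into 7 stock rods stays within capacity, so 8 is optimal.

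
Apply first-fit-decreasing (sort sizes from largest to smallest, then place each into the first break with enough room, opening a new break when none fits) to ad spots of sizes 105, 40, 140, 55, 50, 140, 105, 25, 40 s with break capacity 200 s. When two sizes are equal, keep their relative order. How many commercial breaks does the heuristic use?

4

Sorted descending: 140, 140, 105, 105, 55, 50, 40, 40, 25.
  140 → break 1 (new)  [load 140/200]
  140 → break 2 (new)  [load 140/200]
  105 → break 3 (new)  [load 105/200]
  105 → break 4 (new)  [load 105/200]
  55 → break 1  [load 195/200]
  50 → break 2  [load 190/200]
  40 → break 3  [load 145/200]
  40 → break 3  [load 185/200]
  25 → break 4  [load 130/200]
4 commercial breaks opened.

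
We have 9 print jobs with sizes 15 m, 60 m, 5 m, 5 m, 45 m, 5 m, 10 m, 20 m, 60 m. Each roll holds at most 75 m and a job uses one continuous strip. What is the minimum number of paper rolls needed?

3

Total = 60 + 60 + 45 + 20 + 15 + 10 + 5 + 5 + 5 = 225 m.
Lower bound: ⌈225/75⌉ = 3 paper rolls.
A packing using 3 paper rolls:
  roll 1: 60 + 15 = 75
  roll 2: 60 + 10 + 5 = 75
  roll 3: 45 + 20 + 5 + 5 = 75
This matches the lower bound, so 3 is optimal.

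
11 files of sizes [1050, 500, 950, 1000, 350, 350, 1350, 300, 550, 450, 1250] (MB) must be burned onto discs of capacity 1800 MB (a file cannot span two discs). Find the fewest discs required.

5

Total = 1350 + 1250 + 1050 + 1000 + 950 + 550 + 500 + 450 + 350 + 350 + 300 = 8100 MB.
Lower bound: ⌈8100/1800⌉ = 5 discs.
A packing using 5 discs:
  disc 1: 1350 + 450 = 1800
  disc 2: 1250 + 550 = 1800
  disc 3: 1050 + 500 = 1550
  disc 4: 1000 + 350 + 350 = 1700
  disc 5: 950 + 300 = 1250
This matches the lower bound, so 5 is optimal.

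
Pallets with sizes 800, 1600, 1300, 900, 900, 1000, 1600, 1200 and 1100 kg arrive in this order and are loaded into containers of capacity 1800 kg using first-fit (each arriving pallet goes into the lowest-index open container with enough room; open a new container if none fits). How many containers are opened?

  800 → container 1 (new)  [load 800/1800]
  1600 → container 2 (new)  [load 1600/1800]
  1300 → container 3 (new)  [load 1300/1800]
  900 → container 1  [load 1700/1800]
  900 → container 4 (new)  [load 900/1800]
  1000 → container 5 (new)  [load 1000/1800]
  1600 → container 6 (new)  [load 1600/1800]
  1200 → container 7 (new)  [load 1200/1800]
  1100 → container 8 (new)  [load 1100/1800]
8 containers opened.

8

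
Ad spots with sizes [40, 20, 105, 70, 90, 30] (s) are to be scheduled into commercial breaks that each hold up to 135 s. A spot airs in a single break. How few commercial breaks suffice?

Total = 105 + 90 + 70 + 40 + 30 + 20 = 355 s.
Lower bound: ⌈355/135⌉ = 3 commercial breaks.
A packing using 3 commercial breaks:
  break 1: 105 + 30 = 135
  break 2: 90 + 40 = 130
  break 3: 70 + 20 = 90
This matches the lower bound, so 3 is optimal.

3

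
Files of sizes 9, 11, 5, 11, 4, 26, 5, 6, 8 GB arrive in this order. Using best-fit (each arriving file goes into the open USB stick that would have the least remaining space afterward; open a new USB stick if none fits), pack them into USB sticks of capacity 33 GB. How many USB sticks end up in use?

3

  9 → USB stick 1 (new)  [load 9/33]
  11 → USB stick 1  [load 20/33]
  5 → USB stick 1  [load 25/33]
  11 → USB stick 2 (new)  [load 11/33]
  4 → USB stick 1  [load 29/33]
  26 → USB stick 3 (new)  [load 26/33]
  5 → USB stick 3  [load 31/33]
  6 → USB stick 2  [load 17/33]
  8 → USB stick 2  [load 25/33]
3 USB sticks opened.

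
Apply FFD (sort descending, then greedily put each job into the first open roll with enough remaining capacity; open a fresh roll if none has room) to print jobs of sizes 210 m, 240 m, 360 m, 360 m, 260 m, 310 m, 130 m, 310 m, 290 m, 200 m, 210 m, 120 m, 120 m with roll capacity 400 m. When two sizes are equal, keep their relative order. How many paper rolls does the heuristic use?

10

Sorted descending: 360, 360, 310, 310, 290, 260, 240, 210, 210, 200, 130, 120, 120.
  360 → roll 1 (new)  [load 360/400]
  360 → roll 2 (new)  [load 360/400]
  310 → roll 3 (new)  [load 310/400]
  310 → roll 4 (new)  [load 310/400]
  290 → roll 5 (new)  [load 290/400]
  260 → roll 6 (new)  [load 260/400]
  240 → roll 7 (new)  [load 240/400]
  210 → roll 8 (new)  [load 210/400]
  210 → roll 9 (new)  [load 210/400]
  200 → roll 10 (new)  [load 200/400]
  130 → roll 6  [load 390/400]
  120 → roll 7  [load 360/400]
  120 → roll 8  [load 330/400]
10 paper rolls opened.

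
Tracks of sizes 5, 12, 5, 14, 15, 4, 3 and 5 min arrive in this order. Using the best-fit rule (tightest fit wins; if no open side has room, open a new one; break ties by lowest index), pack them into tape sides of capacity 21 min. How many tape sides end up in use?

4

  5 → side 1 (new)  [load 5/21]
  12 → side 1  [load 17/21]
  5 → side 2 (new)  [load 5/21]
  14 → side 2  [load 19/21]
  15 → side 3 (new)  [load 15/21]
  4 → side 1  [load 21/21]
  3 → side 3  [load 18/21]
  5 → side 4 (new)  [load 5/21]
4 tape sides opened.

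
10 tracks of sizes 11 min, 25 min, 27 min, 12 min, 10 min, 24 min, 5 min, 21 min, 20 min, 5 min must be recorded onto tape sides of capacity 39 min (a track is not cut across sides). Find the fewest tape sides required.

5

Total = 27 + 25 + 24 + 21 + 20 + 12 + 11 + 10 + 5 + 5 = 160 min.
Lower bound: ⌈160/39⌉ = 5 tape sides.
A packing using 5 tape sides:
  side 1: 27 + 12 = 39
  side 2: 25 + 11 = 36
  side 3: 24 + 10 + 5 = 39
  side 4: 21 + 5 = 26
  side 5: 20 = 20
This matches the lower bound, so 5 is optimal.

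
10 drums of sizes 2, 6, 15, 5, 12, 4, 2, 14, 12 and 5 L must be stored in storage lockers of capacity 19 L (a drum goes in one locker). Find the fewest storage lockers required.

5

Total = 15 + 14 + 12 + 12 + 6 + 5 + 5 + 4 + 2 + 2 = 77 L.
Lower bound: ⌈77/19⌉ = 5 storage lockers.
A packing using 5 storage lockers:
  locker 1: 15 + 4 = 19
  locker 2: 14 + 5 = 19
  locker 3: 12 + 6 = 18
  locker 4: 12 + 5 + 2 = 19
  locker 5: 2 = 2
This matches the lower bound, so 5 is optimal.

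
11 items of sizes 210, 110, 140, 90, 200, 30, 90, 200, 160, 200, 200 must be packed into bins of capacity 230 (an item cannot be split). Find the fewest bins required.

8

Total = 210 + 200 + 200 + 200 + 200 + 160 + 140 + 110 + 90 + 90 + 30 = 1630.
Lower bound: ⌈1630/230⌉ = 8 bins.
A packing using 8 bins:
  bin 1: 210 = 210
  bin 2: 200 + 30 = 230
  bin 3: 200 = 200
  bin 4: 200 = 200
  bin 5: 200 = 200
  bin 6: 160 = 160
  bin 7: 140 + 90 = 230
  bin 8: 110 + 90 = 200
This matches the lower bound, so 8 is optimal.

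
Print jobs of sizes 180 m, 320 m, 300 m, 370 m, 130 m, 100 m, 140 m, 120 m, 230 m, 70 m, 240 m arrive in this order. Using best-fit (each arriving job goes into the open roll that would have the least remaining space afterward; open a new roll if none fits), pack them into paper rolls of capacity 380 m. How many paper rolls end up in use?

7

  180 → roll 1 (new)  [load 180/380]
  320 → roll 2 (new)  [load 320/380]
  300 → roll 3 (new)  [load 300/380]
  370 → roll 4 (new)  [load 370/380]
  130 → roll 1  [load 310/380]
  100 → roll 5 (new)  [load 100/380]
  140 → roll 5  [load 240/380]
  120 → roll 5  [load 360/380]
  230 → roll 6 (new)  [load 230/380]
  70 → roll 1  [load 380/380]
  240 → roll 7 (new)  [load 240/380]
7 paper rolls opened.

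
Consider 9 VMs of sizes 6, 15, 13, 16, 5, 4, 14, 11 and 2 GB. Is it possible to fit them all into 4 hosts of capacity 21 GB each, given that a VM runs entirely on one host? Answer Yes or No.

No

Total = 86 GB; ⌈86/21⌉ = 5.
At least 5 hosts are required, but only 4 are allowed.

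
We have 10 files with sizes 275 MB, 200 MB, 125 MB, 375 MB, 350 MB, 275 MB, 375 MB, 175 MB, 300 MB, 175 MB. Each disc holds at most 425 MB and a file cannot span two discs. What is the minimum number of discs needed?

8

Total = 375 + 375 + 350 + 300 + 275 + 275 + 200 + 175 + 175 + 125 = 2625 MB.
Lower bound: ⌈2625/425⌉ = 7 discs.
A packing using 8 discs:
  disc 1: 375 = 375
  disc 2: 375 = 375
  disc 3: 350 = 350
  disc 4: 300 + 125 = 425
  disc 5: 275 = 275
  disc 6: 275 = 275
  disc 7: 200 + 175 = 375
  disc 8: 175 = 175
No arrangement into 7 discs stays within capacity, so 8 is optimal.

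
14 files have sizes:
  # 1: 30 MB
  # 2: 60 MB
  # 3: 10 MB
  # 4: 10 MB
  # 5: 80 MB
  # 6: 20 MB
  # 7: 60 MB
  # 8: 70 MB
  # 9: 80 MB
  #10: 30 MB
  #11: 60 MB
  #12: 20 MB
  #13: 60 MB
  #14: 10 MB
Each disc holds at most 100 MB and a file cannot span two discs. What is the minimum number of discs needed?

7

Total = 80 + 80 + 70 + 60 + 60 + 60 + 60 + 30 + 30 + 20 + 20 + 10 + 10 + 10 = 600 MB.
Lower bound: ⌈600/100⌉ = 6 discs.
Also, 7 files each exceed 50 MB, and no two of those can share a disc, so at least 7 discs are needed.
A packing using 7 discs:
  disc 1: 80 + 20 = 100
  disc 2: 80 + 20 = 100
  disc 3: 70 + 30 = 100
  disc 4: 60 + 30 + 10 = 100
  disc 5: 60 + 10 + 10 = 80
  disc 6: 60 = 60
  disc 7: 60 = 60
This matches the lower bound, so 7 is optimal.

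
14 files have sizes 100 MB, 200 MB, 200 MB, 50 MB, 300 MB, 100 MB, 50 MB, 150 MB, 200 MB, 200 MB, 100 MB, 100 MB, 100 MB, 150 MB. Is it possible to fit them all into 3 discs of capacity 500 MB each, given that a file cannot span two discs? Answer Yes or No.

No

Total = 2000 MB; ⌈2000/500⌉ = 4.
At least 4 discs are required, but only 3 are allowed.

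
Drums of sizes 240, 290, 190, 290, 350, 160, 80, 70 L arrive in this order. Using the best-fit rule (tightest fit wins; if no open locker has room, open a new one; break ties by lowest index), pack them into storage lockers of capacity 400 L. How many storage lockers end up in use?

  240 → locker 1 (new)  [load 240/400]
  290 → locker 2 (new)  [load 290/400]
  190 → locker 3 (new)  [load 190/400]
  290 → locker 4 (new)  [load 290/400]
  350 → locker 5 (new)  [load 350/400]
  160 → locker 1  [load 400/400]
  80 → locker 2  [load 370/400]
  70 → locker 4  [load 360/400]
5 storage lockers opened.

5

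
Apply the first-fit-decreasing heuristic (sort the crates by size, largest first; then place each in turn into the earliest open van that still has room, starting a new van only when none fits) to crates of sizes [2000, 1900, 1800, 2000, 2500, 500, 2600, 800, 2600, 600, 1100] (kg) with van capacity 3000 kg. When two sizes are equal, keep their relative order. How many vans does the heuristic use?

Sorted descending: 2600, 2600, 2500, 2000, 2000, 1900, 1800, 1100, 800, 600, 500.
  2600 → van 1 (new)  [load 2600/3000]
  2600 → van 2 (new)  [load 2600/3000]
  2500 → van 3 (new)  [load 2500/3000]
  2000 → van 4 (new)  [load 2000/3000]
  2000 → van 5 (new)  [load 2000/3000]
  1900 → van 6 (new)  [load 1900/3000]
  1800 → van 7 (new)  [load 1800/3000]
  1100 → van 6  [load 3000/3000]
  800 → van 4  [load 2800/3000]
  600 → van 5  [load 2600/3000]
  500 → van 3  [load 3000/3000]
7 vans opened.

7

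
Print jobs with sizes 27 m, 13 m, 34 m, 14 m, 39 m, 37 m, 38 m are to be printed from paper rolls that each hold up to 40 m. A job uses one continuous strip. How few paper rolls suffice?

6

Total = 39 + 38 + 37 + 34 + 27 + 14 + 13 = 202 m.
Lower bound: ⌈202/40⌉ = 6 paper rolls.
A packing using 6 paper rolls:
  roll 1: 39 = 39
  roll 2: 38 = 38
  roll 3: 37 = 37
  roll 4: 34 = 34
  roll 5: 27 + 13 = 40
  roll 6: 14 = 14
This matches the lower bound, so 6 is optimal.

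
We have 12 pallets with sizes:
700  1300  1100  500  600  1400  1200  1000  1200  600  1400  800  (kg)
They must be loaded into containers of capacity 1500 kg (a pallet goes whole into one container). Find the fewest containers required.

Total = 1400 + 1400 + 1300 + 1200 + 1200 + 1100 + 1000 + 800 + 700 + 600 + 600 + 500 = 11800 kg.
Lower bound: ⌈11800/1500⌉ = 8 containers.
A packing using 9 containers:
  container 1: 1400 = 1400
  container 2: 1400 = 1400
  container 3: 1300 = 1300
  container 4: 1200 = 1200
  container 5: 1200 = 1200
  container 6: 1100 = 1100
  container 7: 1000 + 500 = 1500
  container 8: 800 + 700 = 1500
  container 9: 600 + 600 = 1200
No arrangement into 8 containers stays within capacity, so 9 is optimal.

9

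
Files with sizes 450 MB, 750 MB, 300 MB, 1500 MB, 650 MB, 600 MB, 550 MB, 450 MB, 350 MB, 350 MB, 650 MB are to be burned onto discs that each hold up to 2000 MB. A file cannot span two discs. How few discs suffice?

4

Total = 1500 + 750 + 650 + 650 + 600 + 550 + 450 + 450 + 350 + 350 + 300 = 6600 MB.
Lower bound: ⌈6600/2000⌉ = 4 discs.
A packing using 4 discs:
  disc 1: 1500 + 450 = 1950
  disc 2: 750 + 650 + 600 = 2000
  disc 3: 650 + 550 + 450 + 350 = 2000
  disc 4: 350 + 300 = 650
This matches the lower bound, so 4 is optimal.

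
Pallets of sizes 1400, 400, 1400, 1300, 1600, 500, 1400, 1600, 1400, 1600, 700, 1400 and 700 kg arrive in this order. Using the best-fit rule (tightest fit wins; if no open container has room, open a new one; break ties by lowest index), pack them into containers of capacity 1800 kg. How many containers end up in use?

  1400 → container 1 (new)  [load 1400/1800]
  400 → container 1  [load 1800/1800]
  1400 → container 2 (new)  [load 1400/1800]
  1300 → container 3 (new)  [load 1300/1800]
  1600 → container 4 (new)  [load 1600/1800]
  500 → container 3  [load 1800/1800]
  1400 → container 5 (new)  [load 1400/1800]
  1600 → container 6 (new)  [load 1600/1800]
  1400 → container 7 (new)  [load 1400/1800]
  1600 → container 8 (new)  [load 1600/1800]
  700 → container 9 (new)  [load 700/1800]
  1400 → container 10 (new)  [load 1400/1800]
  700 → container 9  [load 1400/1800]
10 containers opened.

10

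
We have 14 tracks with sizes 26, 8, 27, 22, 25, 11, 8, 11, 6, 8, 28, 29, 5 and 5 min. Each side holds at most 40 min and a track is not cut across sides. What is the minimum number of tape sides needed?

Total = 29 + 28 + 27 + 26 + 25 + 22 + 11 + 11 + 8 + 8 + 8 + 6 + 5 + 5 = 219 min.
Lower bound: ⌈219/40⌉ = 6 tape sides.
A packing using 6 tape sides:
  side 1: 29 + 11 = 40
  side 2: 28 + 11 = 39
  side 3: 27 + 8 + 5 = 40
  side 4: 26 + 8 + 6 = 40
  side 5: 25 + 8 + 5 = 38
  side 6: 22 = 22
This matches the lower bound, so 6 is optimal.

6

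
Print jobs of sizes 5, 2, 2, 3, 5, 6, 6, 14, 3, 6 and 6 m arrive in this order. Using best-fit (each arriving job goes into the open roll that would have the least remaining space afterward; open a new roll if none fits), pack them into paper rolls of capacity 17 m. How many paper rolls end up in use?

4

  5 → roll 1 (new)  [load 5/17]
  2 → roll 1  [load 7/17]
  2 → roll 1  [load 9/17]
  3 → roll 1  [load 12/17]
  5 → roll 1  [load 17/17]
  6 → roll 2 (new)  [load 6/17]
  6 → roll 2  [load 12/17]
  14 → roll 3 (new)  [load 14/17]
  3 → roll 3  [load 17/17]
  6 → roll 4 (new)  [load 6/17]
  6 → roll 4  [load 12/17]
4 paper rolls opened.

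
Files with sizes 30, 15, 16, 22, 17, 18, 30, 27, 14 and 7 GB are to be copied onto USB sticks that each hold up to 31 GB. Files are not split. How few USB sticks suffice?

Total = 30 + 30 + 27 + 22 + 18 + 17 + 16 + 15 + 14 + 7 = 196 GB.
Lower bound: ⌈196/31⌉ = 7 USB sticks.
A packing using 7 USB sticks:
  USB stick 1: 30 = 30
  USB stick 2: 30 = 30
  USB stick 3: 27 = 27
  USB stick 4: 22 + 7 = 29
  USB stick 5: 18 = 18
  USB stick 6: 17 + 14 = 31
  USB stick 7: 16 + 15 = 31
This matches the lower bound, so 7 is optimal.

7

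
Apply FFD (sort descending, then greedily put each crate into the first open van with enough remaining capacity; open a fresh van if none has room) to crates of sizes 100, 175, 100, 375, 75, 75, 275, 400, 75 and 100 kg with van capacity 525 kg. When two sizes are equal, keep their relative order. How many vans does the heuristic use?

Sorted descending: 400, 375, 275, 175, 100, 100, 100, 75, 75, 75.
  400 → van 1 (new)  [load 400/525]
  375 → van 2 (new)  [load 375/525]
  275 → van 3 (new)  [load 275/525]
  175 → van 3  [load 450/525]
  100 → van 1  [load 500/525]
  100 → van 2  [load 475/525]
  100 → van 4 (new)  [load 100/525]
  75 → van 3  [load 525/525]
  75 → van 4  [load 175/525]
  75 → van 4  [load 250/525]
4 vans opened.

4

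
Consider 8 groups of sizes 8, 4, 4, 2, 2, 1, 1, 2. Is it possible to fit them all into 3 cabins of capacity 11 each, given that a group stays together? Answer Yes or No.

A valid assignment using 3 cabins:
  cabin 1: 8 + 2 + 1 = 11
  cabin 2: 4 + 4 + 2 + 1 = 11
  cabin 3: 2 = 2
Every load is within 11, so 3 cabins suffice.

Yes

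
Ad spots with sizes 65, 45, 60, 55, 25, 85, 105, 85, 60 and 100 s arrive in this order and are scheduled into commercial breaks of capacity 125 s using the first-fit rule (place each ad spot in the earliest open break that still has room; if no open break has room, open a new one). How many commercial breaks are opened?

  65 → break 1 (new)  [load 65/125]
  45 → break 1  [load 110/125]
  60 → break 2 (new)  [load 60/125]
  55 → break 2  [load 115/125]
  25 → break 3 (new)  [load 25/125]
  85 → break 3  [load 110/125]
  105 → break 4 (new)  [load 105/125]
  85 → break 5 (new)  [load 85/125]
  60 → break 6 (new)  [load 60/125]
  100 → break 7 (new)  [load 100/125]
7 commercial breaks opened.

7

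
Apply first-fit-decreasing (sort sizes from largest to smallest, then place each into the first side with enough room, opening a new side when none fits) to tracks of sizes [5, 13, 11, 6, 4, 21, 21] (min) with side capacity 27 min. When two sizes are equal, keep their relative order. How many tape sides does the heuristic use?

Sorted descending: 21, 21, 13, 11, 6, 5, 4.
  21 → side 1 (new)  [load 21/27]
  21 → side 2 (new)  [load 21/27]
  13 → side 3 (new)  [load 13/27]
  11 → side 3  [load 24/27]
  6 → side 1  [load 27/27]
  5 → side 2  [load 26/27]
  4 → side 4 (new)  [load 4/27]
4 tape sides opened.

4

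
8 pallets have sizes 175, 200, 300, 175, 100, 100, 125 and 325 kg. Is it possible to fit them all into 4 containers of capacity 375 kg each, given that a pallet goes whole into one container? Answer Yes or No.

Total = 1500 kg; ⌈1500/375⌉ = 4.
The bound of 4 does not rule out 4, but exhaustive search shows no assignment into 4 containers of capacity 375 kg exists — the minimum is 5.

No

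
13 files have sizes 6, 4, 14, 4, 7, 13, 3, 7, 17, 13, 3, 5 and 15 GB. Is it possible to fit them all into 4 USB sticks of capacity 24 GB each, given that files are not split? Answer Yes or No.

Total = 111 GB; ⌈111/24⌉ = 5.
At least 5 USB sticks are required, but only 4 are allowed.

No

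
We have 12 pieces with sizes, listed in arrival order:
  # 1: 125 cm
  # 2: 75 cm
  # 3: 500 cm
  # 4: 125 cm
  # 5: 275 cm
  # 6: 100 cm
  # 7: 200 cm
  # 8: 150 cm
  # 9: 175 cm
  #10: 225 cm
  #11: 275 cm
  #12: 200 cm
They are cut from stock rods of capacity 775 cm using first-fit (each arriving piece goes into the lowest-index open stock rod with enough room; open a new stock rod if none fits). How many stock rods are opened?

4

  125 → stock rod 1 (new)  [load 125/775]
  75 → stock rod 1  [load 200/775]
  500 → stock rod 1  [load 700/775]
  125 → stock rod 2 (new)  [load 125/775]
  275 → stock rod 2  [load 400/775]
  100 → stock rod 2  [load 500/775]
  200 → stock rod 2  [load 700/775]
  150 → stock rod 3 (new)  [load 150/775]
  175 → stock rod 3  [load 325/775]
  225 → stock rod 3  [load 550/775]
  275 → stock rod 4 (new)  [load 275/775]
  200 → stock rod 3  [load 750/775]
4 stock rods opened.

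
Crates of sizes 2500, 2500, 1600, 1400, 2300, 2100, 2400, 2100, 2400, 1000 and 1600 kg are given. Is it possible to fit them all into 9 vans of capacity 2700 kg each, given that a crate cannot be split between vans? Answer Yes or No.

Total = 21900 kg; ⌈21900/2700⌉ = 9.
10 crates each exceed half the capacity and cannot share a van, forcing at least 10 vans.
At least 10 vans are required, but only 9 are allowed.

No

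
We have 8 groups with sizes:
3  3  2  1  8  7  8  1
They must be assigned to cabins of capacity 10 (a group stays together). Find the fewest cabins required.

Total = 8 + 8 + 7 + 3 + 3 + 2 + 1 + 1 = 33.
Lower bound: ⌈33/10⌉ = 4 cabins.
A packing using 4 cabins:
  cabin 1: 8 + 2 = 10
  cabin 2: 8 + 1 + 1 = 10
  cabin 3: 7 + 3 = 10
  cabin 4: 3 = 3
This matches the lower bound, so 4 is optimal.

4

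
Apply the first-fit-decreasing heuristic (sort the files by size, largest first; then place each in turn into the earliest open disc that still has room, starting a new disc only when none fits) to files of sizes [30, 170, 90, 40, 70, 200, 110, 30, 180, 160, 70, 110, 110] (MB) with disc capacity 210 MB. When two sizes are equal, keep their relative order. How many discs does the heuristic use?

Sorted descending: 200, 180, 170, 160, 110, 110, 110, 90, 70, 70, 40, 30, 30.
  200 → disc 1 (new)  [load 200/210]
  180 → disc 2 (new)  [load 180/210]
  170 → disc 3 (new)  [load 170/210]
  160 → disc 4 (new)  [load 160/210]
  110 → disc 5 (new)  [load 110/210]
  110 → disc 6 (new)  [load 110/210]
  110 → disc 7 (new)  [load 110/210]
  90 → disc 5  [load 200/210]
  70 → disc 6  [load 180/210]
  70 → disc 7  [load 180/210]
  40 → disc 3  [load 210/210]
  30 → disc 2  [load 210/210]
  30 → disc 4  [load 190/210]
7 discs opened.

7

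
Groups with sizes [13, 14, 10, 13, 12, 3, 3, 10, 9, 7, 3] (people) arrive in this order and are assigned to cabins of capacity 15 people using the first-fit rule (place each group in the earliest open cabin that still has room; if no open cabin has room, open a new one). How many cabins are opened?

8

  13 → cabin 1 (new)  [load 13/15]
  14 → cabin 2 (new)  [load 14/15]
  10 → cabin 3 (new)  [load 10/15]
  13 → cabin 4 (new)  [load 13/15]
  12 → cabin 5 (new)  [load 12/15]
  3 → cabin 3  [load 13/15]
  3 → cabin 5  [load 15/15]
  10 → cabin 6 (new)  [load 10/15]
  9 → cabin 7 (new)  [load 9/15]
  7 → cabin 8 (new)  [load 7/15]
  3 → cabin 6  [load 13/15]
8 cabins opened.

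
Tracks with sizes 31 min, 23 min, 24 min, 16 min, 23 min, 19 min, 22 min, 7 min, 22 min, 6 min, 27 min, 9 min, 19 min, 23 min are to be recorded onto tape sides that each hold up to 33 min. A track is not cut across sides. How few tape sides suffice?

Total = 31 + 27 + 24 + 23 + 23 + 23 + 22 + 22 + 19 + 19 + 16 + 9 + 7 + 6 = 271 min.
Lower bound: ⌈271/33⌉ = 9 tape sides.
Also, 10 tracks each exceed 33/2 min, and no two of those can share a side, so at least 10 tape sides are needed.
A packing using 11 tape sides:
  side 1: 31 = 31
  side 2: 27 + 6 = 33
  side 3: 24 + 9 = 33
  side 4: 23 + 7 = 30
  side 5: 23 = 23
  side 6: 23 = 23
  side 7: 22 = 22
  side 8: 22 = 22
  side 9: 19 = 19
  side 10: 19 = 19
  side 11: 16 = 16
No arrangement into 10 tape sides stays within capacity, so 11 is optimal.

11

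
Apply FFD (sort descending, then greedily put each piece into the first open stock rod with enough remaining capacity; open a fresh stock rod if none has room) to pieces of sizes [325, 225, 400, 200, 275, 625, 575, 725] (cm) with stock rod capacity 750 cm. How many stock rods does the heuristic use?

Sorted descending: 725, 625, 575, 400, 325, 275, 225, 200.
  725 → stock rod 1 (new)  [load 725/750]
  625 → stock rod 2 (new)  [load 625/750]
  575 → stock rod 3 (new)  [load 575/750]
  400 → stock rod 4 (new)  [load 400/750]
  325 → stock rod 4  [load 725/750]
  275 → stock rod 5 (new)  [load 275/750]
  225 → stock rod 5  [load 500/750]
  200 → stock rod 5  [load 700/750]
5 stock rods opened.

5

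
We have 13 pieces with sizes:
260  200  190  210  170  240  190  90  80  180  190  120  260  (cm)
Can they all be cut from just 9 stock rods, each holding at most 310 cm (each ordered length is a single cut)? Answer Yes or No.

Total = 2380 cm; ⌈2380/310⌉ = 8.
10 pieces each exceed half the capacity and cannot share a stock rod, forcing at least 10 stock rods.
At least 10 stock rods are required, but only 9 are allowed.

No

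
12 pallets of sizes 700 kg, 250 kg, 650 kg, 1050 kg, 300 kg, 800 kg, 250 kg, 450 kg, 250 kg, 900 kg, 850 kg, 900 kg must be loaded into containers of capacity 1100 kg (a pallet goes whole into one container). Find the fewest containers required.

Total = 1050 + 900 + 900 + 850 + 800 + 700 + 650 + 450 + 300 + 250 + 250 + 250 = 7350 kg.
Lower bound: ⌈7350/1100⌉ = 7 containers.
A packing using 8 containers:
  container 1: 1050 = 1050
  container 2: 900 = 900
  container 3: 900 = 900
  container 4: 850 + 250 = 1100
  container 5: 800 + 300 = 1100
  container 6: 700 + 250 = 950
  container 7: 650 + 450 = 1100
  container 8: 250 = 250
No arrangement into 7 containers stays within capacity, so 8 is optimal.

8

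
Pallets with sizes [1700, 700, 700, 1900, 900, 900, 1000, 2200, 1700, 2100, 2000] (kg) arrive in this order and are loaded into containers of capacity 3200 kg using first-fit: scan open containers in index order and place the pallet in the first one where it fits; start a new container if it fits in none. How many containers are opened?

7

  1700 → container 1 (new)  [load 1700/3200]
  700 → container 1  [load 2400/3200]
  700 → container 1  [load 3100/3200]
  1900 → container 2 (new)  [load 1900/3200]
  900 → container 2  [load 2800/3200]
  900 → container 3 (new)  [load 900/3200]
  1000 → container 3  [load 1900/3200]
  2200 → container 4 (new)  [load 2200/3200]
  1700 → container 5 (new)  [load 1700/3200]
  2100 → container 6 (new)  [load 2100/3200]
  2000 → container 7 (new)  [load 2000/3200]
7 containers opened.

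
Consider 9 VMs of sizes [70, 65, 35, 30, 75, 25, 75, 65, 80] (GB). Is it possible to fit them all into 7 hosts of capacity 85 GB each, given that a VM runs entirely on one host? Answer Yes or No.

No

Total = 520 GB; ⌈520/85⌉ = 7.
The bound of 7 does not rule out 7, but exhaustive search shows no assignment into 7 hosts of capacity 85 GB exists — the minimum is 8.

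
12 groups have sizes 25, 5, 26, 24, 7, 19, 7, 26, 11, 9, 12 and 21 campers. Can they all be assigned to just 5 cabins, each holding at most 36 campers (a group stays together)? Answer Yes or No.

Total = 192 campers; ⌈192/36⌉ = 6.
At least 6 cabins are required, but only 5 are allowed.

No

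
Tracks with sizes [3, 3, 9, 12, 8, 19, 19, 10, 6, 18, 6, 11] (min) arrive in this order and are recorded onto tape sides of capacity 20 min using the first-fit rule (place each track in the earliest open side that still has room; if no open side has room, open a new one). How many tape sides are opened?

7

  3 → side 1 (new)  [load 3/20]
  3 → side 1  [load 6/20]
  9 → side 1  [load 15/20]
  12 → side 2 (new)  [load 12/20]
  8 → side 2  [load 20/20]
  19 → side 3 (new)  [load 19/20]
  19 → side 4 (new)  [load 19/20]
  10 → side 5 (new)  [load 10/20]
  6 → side 5  [load 16/20]
  18 → side 6 (new)  [load 18/20]
  6 → side 7 (new)  [load 6/20]
  11 → side 7  [load 17/20]
7 tape sides opened.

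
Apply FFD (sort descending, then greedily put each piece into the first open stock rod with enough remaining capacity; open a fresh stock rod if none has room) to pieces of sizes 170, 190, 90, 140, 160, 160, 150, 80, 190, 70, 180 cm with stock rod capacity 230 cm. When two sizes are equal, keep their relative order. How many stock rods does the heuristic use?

8

Sorted descending: 190, 190, 180, 170, 160, 160, 150, 140, 90, 80, 70.
  190 → stock rod 1 (new)  [load 190/230]
  190 → stock rod 2 (new)  [load 190/230]
  180 → stock rod 3 (new)  [load 180/230]
  170 → stock rod 4 (new)  [load 170/230]
  160 → stock rod 5 (new)  [load 160/230]
  160 → stock rod 6 (new)  [load 160/230]
  150 → stock rod 7 (new)  [load 150/230]
  140 → stock rod 8 (new)  [load 140/230]
  90 → stock rod 8  [load 230/230]
  80 → stock rod 7  [load 230/230]
  70 → stock rod 5  [load 230/230]
8 stock rods opened.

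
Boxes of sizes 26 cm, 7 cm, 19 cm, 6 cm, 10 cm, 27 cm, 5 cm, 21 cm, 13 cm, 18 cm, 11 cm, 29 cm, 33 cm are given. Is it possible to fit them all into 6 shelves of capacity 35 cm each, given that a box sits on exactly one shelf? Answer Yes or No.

No

Total = 225 cm; ⌈225/35⌉ = 7.
At least 7 shelves are required, but only 6 are allowed.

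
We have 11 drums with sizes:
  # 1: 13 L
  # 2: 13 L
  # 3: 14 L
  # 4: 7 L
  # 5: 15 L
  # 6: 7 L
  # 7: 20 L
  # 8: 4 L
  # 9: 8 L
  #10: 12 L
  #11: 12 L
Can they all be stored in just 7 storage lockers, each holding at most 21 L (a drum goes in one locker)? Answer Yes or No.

Yes

A valid assignment using 7 storage lockers:
  locker 1: 20 = 20
  locker 2: 15 + 4 = 19
  locker 3: 14 + 7 = 21
  locker 4: 13 + 8 = 21
  locker 5: 13 + 7 = 20
  locker 6: 12 = 12
  locker 7: 12 = 12
Every load is within 21 L, so 7 storage lockers suffice.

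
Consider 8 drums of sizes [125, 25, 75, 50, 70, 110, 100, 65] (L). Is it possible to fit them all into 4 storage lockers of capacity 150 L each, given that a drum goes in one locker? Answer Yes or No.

No

Total = 620 L; ⌈620/150⌉ = 5.
At least 5 storage lockers are required, but only 4 are allowed.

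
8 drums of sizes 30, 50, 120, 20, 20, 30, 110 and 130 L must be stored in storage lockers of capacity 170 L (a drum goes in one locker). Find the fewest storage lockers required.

3

Total = 130 + 120 + 110 + 50 + 30 + 30 + 20 + 20 = 510 L.
Lower bound: ⌈510/170⌉ = 3 storage lockers.
A packing using 3 storage lockers:
  locker 1: 130 + 20 + 20 = 170
  locker 2: 120 + 50 = 170
  locker 3: 110 + 30 + 30 = 170
This matches the lower bound, so 3 is optimal.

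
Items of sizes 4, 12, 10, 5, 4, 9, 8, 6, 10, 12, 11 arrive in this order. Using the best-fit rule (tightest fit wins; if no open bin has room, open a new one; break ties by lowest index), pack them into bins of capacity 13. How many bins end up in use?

9

  4 → bin 1 (new)  [load 4/13]
  12 → bin 2 (new)  [load 12/13]
  10 → bin 3 (new)  [load 10/13]
  5 → bin 1  [load 9/13]
  4 → bin 1  [load 13/13]
  9 → bin 4 (new)  [load 9/13]
  8 → bin 5 (new)  [load 8/13]
  6 → bin 6 (new)  [load 6/13]
  10 → bin 7 (new)  [load 10/13]
  12 → bin 8 (new)  [load 12/13]
  11 → bin 9 (new)  [load 11/13]
9 bins opened.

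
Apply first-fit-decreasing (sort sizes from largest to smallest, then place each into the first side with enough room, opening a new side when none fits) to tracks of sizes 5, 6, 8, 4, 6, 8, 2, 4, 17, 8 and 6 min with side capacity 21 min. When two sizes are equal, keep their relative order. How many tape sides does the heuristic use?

Sorted descending: 17, 8, 8, 8, 6, 6, 6, 5, 4, 4, 2.
  17 → side 1 (new)  [load 17/21]
  8 → side 2 (new)  [load 8/21]
  8 → side 2  [load 16/21]
  8 → side 3 (new)  [load 8/21]
  6 → side 3  [load 14/21]
  6 → side 3  [load 20/21]
  6 → side 4 (new)  [load 6/21]
  5 → side 2  [load 21/21]
  4 → side 1  [load 21/21]
  4 → side 4  [load 10/21]
  2 → side 4  [load 12/21]
4 tape sides opened.

4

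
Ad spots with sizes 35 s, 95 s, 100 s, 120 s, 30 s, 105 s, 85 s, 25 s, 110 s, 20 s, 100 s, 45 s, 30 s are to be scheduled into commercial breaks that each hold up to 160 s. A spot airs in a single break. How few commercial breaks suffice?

Total = 120 + 110 + 105 + 100 + 100 + 95 + 85 + 45 + 35 + 30 + 30 + 25 + 20 = 900 s.
Lower bound: ⌈900/160⌉ = 6 commercial breaks.
Also, 7 ad spots each exceed 80 s, and no two of those can share a break, so at least 7 commercial breaks are needed.
A packing using 7 commercial breaks:
  break 1: 120 + 35 = 155
  break 2: 110 + 45 = 155
  break 3: 105 + 30 + 25 = 160
  break 4: 100 + 30 + 20 = 150
  break 5: 100 = 100
  break 6: 95 = 95
  break 7: 85 = 85
This matches the lower bound, so 7 is optimal.

7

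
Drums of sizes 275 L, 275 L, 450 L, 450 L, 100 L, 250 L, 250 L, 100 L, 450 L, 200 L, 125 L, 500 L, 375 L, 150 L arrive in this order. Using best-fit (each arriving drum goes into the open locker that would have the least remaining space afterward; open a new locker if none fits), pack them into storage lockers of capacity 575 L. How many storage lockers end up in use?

8

  275 → locker 1 (new)  [load 275/575]
  275 → locker 1  [load 550/575]
  450 → locker 2 (new)  [load 450/575]
  450 → locker 3 (new)  [load 450/575]
  100 → locker 2  [load 550/575]
  250 → locker 4 (new)  [load 250/575]
  250 → locker 4  [load 500/575]
  100 → locker 3  [load 550/575]
  450 → locker 5 (new)  [load 450/575]
  200 → locker 6 (new)  [load 200/575]
  125 → locker 5  [load 575/575]
  500 → locker 7 (new)  [load 500/575]
  375 → locker 6  [load 575/575]
  150 → locker 8 (new)  [load 150/575]
8 storage lockers opened.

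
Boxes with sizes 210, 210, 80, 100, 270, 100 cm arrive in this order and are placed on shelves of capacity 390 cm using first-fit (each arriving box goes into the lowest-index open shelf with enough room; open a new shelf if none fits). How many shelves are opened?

3

  210 → shelf 1 (new)  [load 210/390]
  210 → shelf 2 (new)  [load 210/390]
  80 → shelf 1  [load 290/390]
  100 → shelf 1  [load 390/390]
  270 → shelf 3 (new)  [load 270/390]
  100 → shelf 2  [load 310/390]
3 shelves opened.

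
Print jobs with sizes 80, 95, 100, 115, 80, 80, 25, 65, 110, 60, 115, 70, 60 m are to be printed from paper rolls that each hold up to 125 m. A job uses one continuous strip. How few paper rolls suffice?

Total = 115 + 115 + 110 + 100 + 95 + 80 + 80 + 80 + 70 + 65 + 60 + 60 + 25 = 1055 m.
Lower bound: ⌈1055/125⌉ = 9 paper rolls.
Also, 10 print jobs each exceed 125/2 m, and no two of those can share a roll, so at least 10 paper rolls are needed.
A packing using 11 paper rolls:
  roll 1: 115 = 115
  roll 2: 115 = 115
  roll 3: 110 = 110
  roll 4: 100 + 25 = 125
  roll 5: 95 = 95
  roll 6: 80 = 80
  roll 7: 80 = 80
  roll 8: 80 = 80
  roll 9: 70 = 70
  roll 10: 65 + 60 = 125
  roll 11: 60 = 60
No arrangement into 10 paper rolls stays within capacity, so 11 is optimal.

11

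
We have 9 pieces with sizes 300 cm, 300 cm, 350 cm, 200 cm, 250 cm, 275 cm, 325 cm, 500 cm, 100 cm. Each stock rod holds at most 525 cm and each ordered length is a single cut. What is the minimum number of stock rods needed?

6

Total = 500 + 350 + 325 + 300 + 300 + 275 + 250 + 200 + 100 = 2600 cm.
Lower bound: ⌈2600/525⌉ = 5 stock rods.
Also, 6 pieces each exceed 525/2 cm, and no two of those can share a stock rod, so at least 6 stock rods are needed.
A packing using 6 stock rods:
  stock rod 1: 500 = 500
  stock rod 2: 350 + 100 = 450
  stock rod 3: 325 + 200 = 525
  stock rod 4: 300 = 300
  stock rod 5: 300 = 300
  stock rod 6: 275 + 250 = 525
This matches the lower bound, so 6 is optimal.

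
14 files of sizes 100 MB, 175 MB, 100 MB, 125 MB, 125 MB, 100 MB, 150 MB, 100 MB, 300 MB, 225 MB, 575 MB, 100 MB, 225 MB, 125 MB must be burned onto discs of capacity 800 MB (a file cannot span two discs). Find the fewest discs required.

4

Total = 575 + 300 + 225 + 225 + 175 + 150 + 125 + 125 + 125 + 100 + 100 + 100 + 100 + 100 = 2525 MB.
Lower bound: ⌈2525/800⌉ = 4 discs.
A packing using 4 discs:
  disc 1: 575 + 225 = 800
  disc 2: 300 + 225 + 175 + 100 = 800
  disc 3: 150 + 125 + 125 + 125 + 100 + 100 = 725
  disc 4: 100 + 100 = 200
This matches the lower bound, so 4 is optimal.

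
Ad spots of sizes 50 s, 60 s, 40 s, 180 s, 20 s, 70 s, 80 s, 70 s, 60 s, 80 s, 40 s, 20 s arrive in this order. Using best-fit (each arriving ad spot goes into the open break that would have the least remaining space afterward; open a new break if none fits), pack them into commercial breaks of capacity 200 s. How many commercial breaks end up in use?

5

  50 → break 1 (new)  [load 50/200]
  60 → break 1  [load 110/200]
  40 → break 1  [load 150/200]
  180 → break 2 (new)  [load 180/200]
  20 → break 2  [load 200/200]
  70 → break 3 (new)  [load 70/200]
  80 → break 3  [load 150/200]
  70 → break 4 (new)  [load 70/200]
  60 → break 4  [load 130/200]
  80 → break 5 (new)  [load 80/200]
  40 → break 1  [load 190/200]
  20 → break 3  [load 170/200]
5 commercial breaks opened.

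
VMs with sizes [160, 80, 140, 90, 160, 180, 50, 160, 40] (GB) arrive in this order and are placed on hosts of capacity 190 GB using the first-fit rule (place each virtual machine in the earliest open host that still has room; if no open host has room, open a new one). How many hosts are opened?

  160 → host 1 (new)  [load 160/190]
  80 → host 2 (new)  [load 80/190]
  140 → host 3 (new)  [load 140/190]
  90 → host 2  [load 170/190]
  160 → host 4 (new)  [load 160/190]
  180 → host 5 (new)  [load 180/190]
  50 → host 3  [load 190/190]
  160 → host 6 (new)  [load 160/190]
  40 → host 7 (new)  [load 40/190]
7 hosts opened.

7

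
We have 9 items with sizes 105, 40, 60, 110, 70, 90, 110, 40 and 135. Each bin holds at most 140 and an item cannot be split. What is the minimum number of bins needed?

Total = 135 + 110 + 110 + 105 + 90 + 70 + 60 + 40 + 40 = 760.
Lower bound: ⌈760/140⌉ = 6 bins.
A packing using 7 bins:
  bin 1: 135 = 135
  bin 2: 110 = 110
  bin 3: 110 = 110
  bin 4: 105 = 105
  bin 5: 90 + 40 = 130
  bin 6: 70 + 60 = 130
  bin 7: 40 = 40
No arrangement into 6 bins stays within capacity, so 7 is optimal.

7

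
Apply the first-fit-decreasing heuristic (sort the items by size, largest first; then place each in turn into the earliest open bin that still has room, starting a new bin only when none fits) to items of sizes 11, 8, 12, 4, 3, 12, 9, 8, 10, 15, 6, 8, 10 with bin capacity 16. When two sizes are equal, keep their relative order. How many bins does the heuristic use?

Sorted descending: 15, 12, 12, 11, 10, 10, 9, 8, 8, 8, 6, 4, 3.
  15 → bin 1 (new)  [load 15/16]
  12 → bin 2 (new)  [load 12/16]
  12 → bin 3 (new)  [load 12/16]
  11 → bin 4 (new)  [load 11/16]
  10 → bin 5 (new)  [load 10/16]
  10 → bin 6 (new)  [load 10/16]
  9 → bin 7 (new)  [load 9/16]
  8 → bin 8 (new)  [load 8/16]
  8 → bin 8  [load 16/16]
  8 → bin 9 (new)  [load 8/16]
  6 → bin 5  [load 16/16]
  4 → bin 2  [load 16/16]
  3 → bin 3  [load 15/16]
9 bins opened.

9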